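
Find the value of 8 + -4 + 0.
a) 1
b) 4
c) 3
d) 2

First: 8 + -4 = 4
Then: 4 + 0 = 4
b) 4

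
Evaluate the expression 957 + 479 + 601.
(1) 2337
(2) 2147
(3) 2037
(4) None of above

First: 957 + 479 = 1436
Then: 1436 + 601 = 2037
3) 2037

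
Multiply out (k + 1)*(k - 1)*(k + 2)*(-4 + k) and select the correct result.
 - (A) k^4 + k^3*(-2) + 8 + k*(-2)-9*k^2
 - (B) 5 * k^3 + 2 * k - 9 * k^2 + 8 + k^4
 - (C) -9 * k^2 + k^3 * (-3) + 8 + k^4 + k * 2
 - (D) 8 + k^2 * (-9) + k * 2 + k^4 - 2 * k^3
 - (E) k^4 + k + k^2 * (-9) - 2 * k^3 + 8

Expanding (k + 1)*(k - 1)*(k + 2)*(-4 + k):
= 8 + k^2 * (-9) + k * 2 + k^4 - 2 * k^3
D) 8 + k^2 * (-9) + k * 2 + k^4 - 2 * k^3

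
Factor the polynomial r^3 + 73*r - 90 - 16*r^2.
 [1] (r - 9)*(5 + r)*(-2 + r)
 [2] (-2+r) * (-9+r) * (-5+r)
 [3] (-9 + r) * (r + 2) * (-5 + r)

We need to factor r^3 + 73*r - 90 - 16*r^2.
The factored form is (-2+r) * (-9+r) * (-5+r).
2) (-2+r) * (-9+r) * (-5+r)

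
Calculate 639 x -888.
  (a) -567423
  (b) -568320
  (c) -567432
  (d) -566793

639 * -888 = -567432
c) -567432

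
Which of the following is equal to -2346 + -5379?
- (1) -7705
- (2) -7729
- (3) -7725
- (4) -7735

-2346 + -5379 = -7725
3) -7725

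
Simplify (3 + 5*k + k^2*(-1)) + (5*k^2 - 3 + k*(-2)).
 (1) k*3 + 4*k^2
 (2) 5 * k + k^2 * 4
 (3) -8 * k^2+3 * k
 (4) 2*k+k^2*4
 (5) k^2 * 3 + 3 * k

Adding the polynomials and combining like terms:
(3 + 5*k + k^2*(-1)) + (5*k^2 - 3 + k*(-2))
= k*3 + 4*k^2
1) k*3 + 4*k^2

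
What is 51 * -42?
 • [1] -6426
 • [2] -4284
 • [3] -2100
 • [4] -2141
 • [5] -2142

51 * -42 = -2142
5) -2142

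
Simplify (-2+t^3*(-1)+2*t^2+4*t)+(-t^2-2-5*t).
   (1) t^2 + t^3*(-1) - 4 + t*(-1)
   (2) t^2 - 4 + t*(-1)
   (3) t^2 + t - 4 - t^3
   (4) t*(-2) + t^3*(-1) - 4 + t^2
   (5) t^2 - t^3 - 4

Adding the polynomials and combining like terms:
(-2 + t^3*(-1) + 2*t^2 + 4*t) + (-t^2 - 2 - 5*t)
= t^2 + t^3*(-1) - 4 + t*(-1)
1) t^2 + t^3*(-1) - 4 + t*(-1)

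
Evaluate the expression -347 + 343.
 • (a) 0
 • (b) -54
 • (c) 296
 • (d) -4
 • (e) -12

-347 + 343 = -4
d) -4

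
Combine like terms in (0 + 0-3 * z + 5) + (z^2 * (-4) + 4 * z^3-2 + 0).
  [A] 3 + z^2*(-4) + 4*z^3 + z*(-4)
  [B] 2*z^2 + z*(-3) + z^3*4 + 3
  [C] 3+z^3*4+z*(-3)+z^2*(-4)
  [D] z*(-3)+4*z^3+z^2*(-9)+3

Adding the polynomials and combining like terms:
(0 + 0 - 3*z + 5) + (z^2*(-4) + 4*z^3 - 2 + 0)
= 3+z^3*4+z*(-3)+z^2*(-4)
C) 3+z^3*4+z*(-3)+z^2*(-4)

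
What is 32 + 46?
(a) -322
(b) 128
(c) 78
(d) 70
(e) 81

32 + 46 = 78
c) 78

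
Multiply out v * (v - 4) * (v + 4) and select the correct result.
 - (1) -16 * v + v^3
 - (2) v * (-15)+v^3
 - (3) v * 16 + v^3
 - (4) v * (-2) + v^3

Expanding v * (v - 4) * (v + 4):
= -16 * v + v^3
1) -16 * v + v^3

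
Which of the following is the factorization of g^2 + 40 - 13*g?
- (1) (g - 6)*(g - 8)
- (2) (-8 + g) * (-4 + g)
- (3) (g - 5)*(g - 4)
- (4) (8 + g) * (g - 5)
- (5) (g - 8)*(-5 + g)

We need to factor g^2 + 40 - 13*g.
The factored form is (g - 8)*(-5 + g).
5) (g - 8)*(-5 + g)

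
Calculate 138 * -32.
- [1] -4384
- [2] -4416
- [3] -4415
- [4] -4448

138 * -32 = -4416
2) -4416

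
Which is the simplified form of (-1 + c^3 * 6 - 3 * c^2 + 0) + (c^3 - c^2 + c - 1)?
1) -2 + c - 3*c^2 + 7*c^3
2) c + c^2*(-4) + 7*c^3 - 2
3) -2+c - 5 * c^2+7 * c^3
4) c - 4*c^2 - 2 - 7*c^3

Adding the polynomials and combining like terms:
(-1 + c^3*6 - 3*c^2 + 0) + (c^3 - c^2 + c - 1)
= c + c^2*(-4) + 7*c^3 - 2
2) c + c^2*(-4) + 7*c^3 - 2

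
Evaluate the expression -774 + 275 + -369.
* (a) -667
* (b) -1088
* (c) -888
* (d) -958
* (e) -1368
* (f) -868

First: -774 + 275 = -499
Then: -499 + -369 = -868
f) -868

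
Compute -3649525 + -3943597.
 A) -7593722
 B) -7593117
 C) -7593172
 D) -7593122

-3649525 + -3943597 = -7593122
D) -7593122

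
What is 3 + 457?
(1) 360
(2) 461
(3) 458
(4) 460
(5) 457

3 + 457 = 460
4) 460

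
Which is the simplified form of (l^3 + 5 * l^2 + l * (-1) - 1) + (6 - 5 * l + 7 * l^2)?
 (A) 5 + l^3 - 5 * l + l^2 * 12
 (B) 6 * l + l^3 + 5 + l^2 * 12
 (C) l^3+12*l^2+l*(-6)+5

Adding the polynomials and combining like terms:
(l^3 + 5*l^2 + l*(-1) - 1) + (6 - 5*l + 7*l^2)
= l^3+12*l^2+l*(-6)+5
C) l^3+12*l^2+l*(-6)+5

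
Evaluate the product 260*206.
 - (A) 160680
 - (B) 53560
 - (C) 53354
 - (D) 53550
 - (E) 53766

260 * 206 = 53560
B) 53560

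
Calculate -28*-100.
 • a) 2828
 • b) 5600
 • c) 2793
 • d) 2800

-28 * -100 = 2800
d) 2800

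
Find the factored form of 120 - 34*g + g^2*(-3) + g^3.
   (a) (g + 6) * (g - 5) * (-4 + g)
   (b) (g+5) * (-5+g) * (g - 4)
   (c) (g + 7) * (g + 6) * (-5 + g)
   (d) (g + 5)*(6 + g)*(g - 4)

We need to factor 120 - 34*g + g^2*(-3) + g^3.
The factored form is (g + 6) * (g - 5) * (-4 + g).
a) (g + 6) * (g - 5) * (-4 + g)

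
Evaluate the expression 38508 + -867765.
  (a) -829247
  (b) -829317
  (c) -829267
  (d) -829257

38508 + -867765 = -829257
d) -829257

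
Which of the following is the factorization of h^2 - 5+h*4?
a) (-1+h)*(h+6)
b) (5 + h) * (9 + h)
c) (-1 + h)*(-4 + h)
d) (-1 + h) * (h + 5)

We need to factor h^2 - 5+h*4.
The factored form is (-1 + h) * (h + 5).
d) (-1 + h) * (h + 5)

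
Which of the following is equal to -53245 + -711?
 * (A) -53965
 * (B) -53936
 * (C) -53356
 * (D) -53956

-53245 + -711 = -53956
D) -53956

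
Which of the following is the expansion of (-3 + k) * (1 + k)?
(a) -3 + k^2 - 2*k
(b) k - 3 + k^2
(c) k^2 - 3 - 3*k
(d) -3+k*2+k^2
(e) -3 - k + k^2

Expanding (-3 + k) * (1 + k):
= -3 + k^2 - 2*k
a) -3 + k^2 - 2*k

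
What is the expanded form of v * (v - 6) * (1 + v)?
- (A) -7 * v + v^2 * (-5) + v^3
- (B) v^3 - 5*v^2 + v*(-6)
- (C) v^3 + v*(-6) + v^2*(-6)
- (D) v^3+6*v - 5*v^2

Expanding v * (v - 6) * (1 + v):
= v^3 - 5*v^2 + v*(-6)
B) v^3 - 5*v^2 + v*(-6)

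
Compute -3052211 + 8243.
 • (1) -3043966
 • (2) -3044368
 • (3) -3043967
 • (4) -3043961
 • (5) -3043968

-3052211 + 8243 = -3043968
5) -3043968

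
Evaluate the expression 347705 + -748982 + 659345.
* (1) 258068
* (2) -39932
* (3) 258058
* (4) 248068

First: 347705 + -748982 = -401277
Then: -401277 + 659345 = 258068
1) 258068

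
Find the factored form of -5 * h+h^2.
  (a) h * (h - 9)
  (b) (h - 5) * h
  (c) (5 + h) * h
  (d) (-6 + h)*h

We need to factor -5 * h+h^2.
The factored form is (h - 5) * h.
b) (h - 5) * h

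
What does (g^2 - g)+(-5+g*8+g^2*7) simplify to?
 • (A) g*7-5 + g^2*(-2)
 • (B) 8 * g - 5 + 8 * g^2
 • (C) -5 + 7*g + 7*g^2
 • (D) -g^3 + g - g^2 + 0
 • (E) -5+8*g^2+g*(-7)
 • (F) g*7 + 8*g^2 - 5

Adding the polynomials and combining like terms:
(g^2 - g) + (-5 + g*8 + g^2*7)
= g*7 + 8*g^2 - 5
F) g*7 + 8*g^2 - 5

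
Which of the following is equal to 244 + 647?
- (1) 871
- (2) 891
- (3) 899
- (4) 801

244 + 647 = 891
2) 891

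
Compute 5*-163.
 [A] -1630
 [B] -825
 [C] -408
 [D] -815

5 * -163 = -815
D) -815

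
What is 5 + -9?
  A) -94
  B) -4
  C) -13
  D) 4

5 + -9 = -4
B) -4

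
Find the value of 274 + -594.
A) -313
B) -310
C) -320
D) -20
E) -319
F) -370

274 + -594 = -320
C) -320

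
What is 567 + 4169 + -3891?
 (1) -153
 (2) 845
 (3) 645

First: 567 + 4169 = 4736
Then: 4736 + -3891 = 845
2) 845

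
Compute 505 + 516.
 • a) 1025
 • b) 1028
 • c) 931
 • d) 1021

505 + 516 = 1021
d) 1021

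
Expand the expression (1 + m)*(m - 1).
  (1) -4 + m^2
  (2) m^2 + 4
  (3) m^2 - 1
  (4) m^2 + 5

Expanding (1 + m)*(m - 1):
= m^2 - 1
3) m^2 - 1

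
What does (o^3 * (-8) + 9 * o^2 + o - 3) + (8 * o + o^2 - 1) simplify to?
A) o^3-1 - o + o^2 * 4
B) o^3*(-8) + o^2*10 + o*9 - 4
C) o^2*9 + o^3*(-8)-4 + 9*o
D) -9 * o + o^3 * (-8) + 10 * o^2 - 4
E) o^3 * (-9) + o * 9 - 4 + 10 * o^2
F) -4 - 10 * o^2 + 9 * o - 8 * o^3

Adding the polynomials and combining like terms:
(o^3*(-8) + 9*o^2 + o - 3) + (8*o + o^2 - 1)
= o^3*(-8) + o^2*10 + o*9 - 4
B) o^3*(-8) + o^2*10 + o*9 - 4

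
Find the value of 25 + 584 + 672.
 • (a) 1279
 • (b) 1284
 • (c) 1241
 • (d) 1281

First: 25 + 584 = 609
Then: 609 + 672 = 1281
d) 1281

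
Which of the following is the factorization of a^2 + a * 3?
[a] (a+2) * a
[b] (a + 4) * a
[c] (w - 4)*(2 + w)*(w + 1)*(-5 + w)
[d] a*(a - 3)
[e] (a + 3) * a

We need to factor a^2 + a * 3.
The factored form is (a + 3) * a.
e) (a + 3) * a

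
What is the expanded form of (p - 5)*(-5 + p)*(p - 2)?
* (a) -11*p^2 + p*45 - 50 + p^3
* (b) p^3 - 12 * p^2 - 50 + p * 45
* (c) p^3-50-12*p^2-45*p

Expanding (p - 5)*(-5 + p)*(p - 2):
= p^3 - 12 * p^2 - 50 + p * 45
b) p^3 - 12 * p^2 - 50 + p * 45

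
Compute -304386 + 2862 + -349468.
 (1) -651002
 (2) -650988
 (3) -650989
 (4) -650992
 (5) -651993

First: -304386 + 2862 = -301524
Then: -301524 + -349468 = -650992
4) -650992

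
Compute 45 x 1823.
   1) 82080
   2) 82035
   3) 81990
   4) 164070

45 * 1823 = 82035
2) 82035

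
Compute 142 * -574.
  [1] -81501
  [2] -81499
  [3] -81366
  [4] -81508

142 * -574 = -81508
4) -81508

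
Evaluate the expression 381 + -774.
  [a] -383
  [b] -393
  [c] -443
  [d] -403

381 + -774 = -393
b) -393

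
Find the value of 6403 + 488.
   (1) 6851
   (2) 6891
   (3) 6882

6403 + 488 = 6891
2) 6891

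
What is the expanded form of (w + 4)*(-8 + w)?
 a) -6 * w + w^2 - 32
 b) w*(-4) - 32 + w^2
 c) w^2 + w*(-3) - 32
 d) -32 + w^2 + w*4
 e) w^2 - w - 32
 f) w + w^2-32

Expanding (w + 4)*(-8 + w):
= w*(-4) - 32 + w^2
b) w*(-4) - 32 + w^2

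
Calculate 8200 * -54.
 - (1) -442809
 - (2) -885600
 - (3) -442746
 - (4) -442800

8200 * -54 = -442800
4) -442800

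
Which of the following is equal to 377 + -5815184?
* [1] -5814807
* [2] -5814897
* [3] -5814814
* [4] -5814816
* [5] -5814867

377 + -5815184 = -5814807
1) -5814807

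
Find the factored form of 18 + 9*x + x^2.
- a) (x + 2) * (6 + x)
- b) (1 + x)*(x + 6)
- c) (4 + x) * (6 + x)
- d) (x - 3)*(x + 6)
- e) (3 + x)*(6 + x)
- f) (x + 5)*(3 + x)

We need to factor 18 + 9*x + x^2.
The factored form is (3 + x)*(6 + x).
e) (3 + x)*(6 + x)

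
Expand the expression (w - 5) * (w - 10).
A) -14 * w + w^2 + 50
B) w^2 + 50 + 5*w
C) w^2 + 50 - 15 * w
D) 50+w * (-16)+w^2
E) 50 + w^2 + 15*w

Expanding (w - 5) * (w - 10):
= w^2 + 50 - 15 * w
C) w^2 + 50 - 15 * w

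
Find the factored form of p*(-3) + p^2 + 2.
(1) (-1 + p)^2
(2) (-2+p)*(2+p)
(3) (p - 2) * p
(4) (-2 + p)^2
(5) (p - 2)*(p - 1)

We need to factor p*(-3) + p^2 + 2.
The factored form is (p - 2)*(p - 1).
5) (p - 2)*(p - 1)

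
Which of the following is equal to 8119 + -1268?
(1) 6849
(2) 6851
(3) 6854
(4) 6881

8119 + -1268 = 6851
2) 6851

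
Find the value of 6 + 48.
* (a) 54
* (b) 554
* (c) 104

6 + 48 = 54
a) 54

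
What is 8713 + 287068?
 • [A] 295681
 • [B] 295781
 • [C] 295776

8713 + 287068 = 295781
B) 295781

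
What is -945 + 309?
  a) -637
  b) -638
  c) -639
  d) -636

-945 + 309 = -636
d) -636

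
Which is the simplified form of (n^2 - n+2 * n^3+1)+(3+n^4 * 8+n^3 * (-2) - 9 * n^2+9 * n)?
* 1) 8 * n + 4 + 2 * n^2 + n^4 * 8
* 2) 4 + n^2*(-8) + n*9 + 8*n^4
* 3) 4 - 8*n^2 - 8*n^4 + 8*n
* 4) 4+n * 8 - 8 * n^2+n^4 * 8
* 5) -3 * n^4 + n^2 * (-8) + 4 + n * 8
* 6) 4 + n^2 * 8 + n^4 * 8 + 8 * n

Adding the polynomials and combining like terms:
(n^2 - n + 2*n^3 + 1) + (3 + n^4*8 + n^3*(-2) - 9*n^2 + 9*n)
= 4+n * 8 - 8 * n^2+n^4 * 8
4) 4+n * 8 - 8 * n^2+n^4 * 8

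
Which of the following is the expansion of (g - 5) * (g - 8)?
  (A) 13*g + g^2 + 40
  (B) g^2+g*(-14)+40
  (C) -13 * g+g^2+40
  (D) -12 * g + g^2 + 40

Expanding (g - 5) * (g - 8):
= -13 * g+g^2+40
C) -13 * g+g^2+40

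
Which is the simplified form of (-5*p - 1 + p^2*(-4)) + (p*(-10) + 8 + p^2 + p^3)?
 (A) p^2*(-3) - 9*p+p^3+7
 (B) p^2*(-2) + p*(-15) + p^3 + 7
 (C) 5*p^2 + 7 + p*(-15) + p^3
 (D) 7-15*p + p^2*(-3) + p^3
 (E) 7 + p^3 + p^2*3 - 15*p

Adding the polynomials and combining like terms:
(-5*p - 1 + p^2*(-4)) + (p*(-10) + 8 + p^2 + p^3)
= 7-15*p + p^2*(-3) + p^3
D) 7-15*p + p^2*(-3) + p^3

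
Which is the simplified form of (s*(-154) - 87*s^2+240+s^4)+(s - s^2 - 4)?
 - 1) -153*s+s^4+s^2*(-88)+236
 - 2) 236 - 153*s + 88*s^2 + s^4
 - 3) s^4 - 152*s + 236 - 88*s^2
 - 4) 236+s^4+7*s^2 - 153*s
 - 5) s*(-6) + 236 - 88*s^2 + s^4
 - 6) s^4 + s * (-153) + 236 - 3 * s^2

Adding the polynomials and combining like terms:
(s*(-154) - 87*s^2 + 240 + s^4) + (s - s^2 - 4)
= -153*s+s^4+s^2*(-88)+236
1) -153*s+s^4+s^2*(-88)+236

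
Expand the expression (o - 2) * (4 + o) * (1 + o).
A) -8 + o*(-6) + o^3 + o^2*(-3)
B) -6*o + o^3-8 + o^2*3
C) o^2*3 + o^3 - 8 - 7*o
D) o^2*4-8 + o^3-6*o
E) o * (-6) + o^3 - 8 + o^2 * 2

Expanding (o - 2) * (4 + o) * (1 + o):
= -6*o + o^3-8 + o^2*3
B) -6*o + o^3-8 + o^2*3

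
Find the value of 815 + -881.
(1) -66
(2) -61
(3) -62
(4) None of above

815 + -881 = -66
1) -66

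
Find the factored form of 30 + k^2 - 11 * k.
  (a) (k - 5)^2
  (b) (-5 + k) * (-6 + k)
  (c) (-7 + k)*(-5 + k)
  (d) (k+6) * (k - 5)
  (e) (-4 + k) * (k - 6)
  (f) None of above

We need to factor 30 + k^2 - 11 * k.
The factored form is (-5 + k) * (-6 + k).
b) (-5 + k) * (-6 + k)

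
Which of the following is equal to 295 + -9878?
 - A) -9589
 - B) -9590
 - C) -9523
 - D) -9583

295 + -9878 = -9583
D) -9583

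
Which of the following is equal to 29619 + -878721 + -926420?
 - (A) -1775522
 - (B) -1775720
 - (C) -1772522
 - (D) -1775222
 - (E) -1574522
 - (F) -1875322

First: 29619 + -878721 = -849102
Then: -849102 + -926420 = -1775522
A) -1775522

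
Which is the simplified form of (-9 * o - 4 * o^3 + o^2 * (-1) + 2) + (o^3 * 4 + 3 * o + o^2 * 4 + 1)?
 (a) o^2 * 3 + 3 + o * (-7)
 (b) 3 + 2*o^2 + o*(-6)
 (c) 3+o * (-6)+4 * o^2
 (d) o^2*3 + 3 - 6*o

Adding the polynomials and combining like terms:
(-9*o - 4*o^3 + o^2*(-1) + 2) + (o^3*4 + 3*o + o^2*4 + 1)
= o^2*3 + 3 - 6*o
d) o^2*3 + 3 - 6*o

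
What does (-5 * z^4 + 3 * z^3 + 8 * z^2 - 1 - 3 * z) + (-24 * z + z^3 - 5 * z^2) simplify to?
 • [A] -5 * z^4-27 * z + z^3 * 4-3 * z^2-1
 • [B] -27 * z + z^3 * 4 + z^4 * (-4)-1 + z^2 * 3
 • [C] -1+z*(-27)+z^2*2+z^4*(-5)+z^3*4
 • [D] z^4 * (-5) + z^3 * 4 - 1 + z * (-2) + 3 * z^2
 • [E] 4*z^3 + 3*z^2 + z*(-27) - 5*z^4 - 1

Adding the polynomials and combining like terms:
(-5*z^4 + 3*z^3 + 8*z^2 - 1 - 3*z) + (-24*z + z^3 - 5*z^2)
= 4*z^3 + 3*z^2 + z*(-27) - 5*z^4 - 1
E) 4*z^3 + 3*z^2 + z*(-27) - 5*z^4 - 1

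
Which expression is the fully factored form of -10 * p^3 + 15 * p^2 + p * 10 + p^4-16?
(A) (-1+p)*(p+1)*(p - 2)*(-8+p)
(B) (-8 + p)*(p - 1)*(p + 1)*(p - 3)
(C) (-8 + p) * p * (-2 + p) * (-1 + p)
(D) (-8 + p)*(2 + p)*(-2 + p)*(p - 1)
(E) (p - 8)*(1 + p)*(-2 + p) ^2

We need to factor -10 * p^3 + 15 * p^2 + p * 10 + p^4-16.
The factored form is (-1+p)*(p+1)*(p - 2)*(-8+p).
A) (-1+p)*(p+1)*(p - 2)*(-8+p)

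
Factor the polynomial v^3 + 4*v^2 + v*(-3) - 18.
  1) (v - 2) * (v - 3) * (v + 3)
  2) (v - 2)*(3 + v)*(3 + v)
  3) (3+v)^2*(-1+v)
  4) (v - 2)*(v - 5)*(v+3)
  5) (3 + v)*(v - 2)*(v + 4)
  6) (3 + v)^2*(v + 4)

We need to factor v^3 + 4*v^2 + v*(-3) - 18.
The factored form is (v - 2)*(3 + v)*(3 + v).
2) (v - 2)*(3 + v)*(3 + v)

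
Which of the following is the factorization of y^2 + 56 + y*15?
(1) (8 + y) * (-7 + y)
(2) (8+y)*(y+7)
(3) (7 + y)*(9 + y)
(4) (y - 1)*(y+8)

We need to factor y^2 + 56 + y*15.
The factored form is (8+y)*(y+7).
2) (8+y)*(y+7)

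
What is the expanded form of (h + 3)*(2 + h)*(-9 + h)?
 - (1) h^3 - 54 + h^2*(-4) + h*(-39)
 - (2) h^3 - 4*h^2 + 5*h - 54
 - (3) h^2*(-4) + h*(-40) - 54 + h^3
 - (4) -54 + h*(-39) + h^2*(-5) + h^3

Expanding (h + 3)*(2 + h)*(-9 + h):
= h^3 - 54 + h^2*(-4) + h*(-39)
1) h^3 - 54 + h^2*(-4) + h*(-39)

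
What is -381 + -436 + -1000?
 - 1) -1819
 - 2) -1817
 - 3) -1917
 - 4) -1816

First: -381 + -436 = -817
Then: -817 + -1000 = -1817
2) -1817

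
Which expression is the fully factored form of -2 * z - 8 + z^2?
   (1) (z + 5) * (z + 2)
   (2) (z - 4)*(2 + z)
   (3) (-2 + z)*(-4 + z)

We need to factor -2 * z - 8 + z^2.
The factored form is (z - 4)*(2 + z).
2) (z - 4)*(2 + z)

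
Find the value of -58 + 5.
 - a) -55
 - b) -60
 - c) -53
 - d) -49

-58 + 5 = -53
c) -53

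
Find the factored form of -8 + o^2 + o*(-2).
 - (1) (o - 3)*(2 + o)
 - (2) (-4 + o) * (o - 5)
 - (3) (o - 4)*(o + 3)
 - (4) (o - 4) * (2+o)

We need to factor -8 + o^2 + o*(-2).
The factored form is (o - 4) * (2+o).
4) (o - 4) * (2+o)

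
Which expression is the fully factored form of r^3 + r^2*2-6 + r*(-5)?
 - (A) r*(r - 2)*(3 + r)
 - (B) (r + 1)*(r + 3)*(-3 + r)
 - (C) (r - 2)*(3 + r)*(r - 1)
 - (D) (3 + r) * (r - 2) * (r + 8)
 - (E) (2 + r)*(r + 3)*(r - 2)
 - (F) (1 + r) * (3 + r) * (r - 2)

We need to factor r^3 + r^2*2-6 + r*(-5).
The factored form is (1 + r) * (3 + r) * (r - 2).
F) (1 + r) * (3 + r) * (r - 2)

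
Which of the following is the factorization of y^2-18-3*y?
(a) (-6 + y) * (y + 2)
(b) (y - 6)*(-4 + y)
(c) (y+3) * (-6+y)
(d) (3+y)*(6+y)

We need to factor y^2-18-3*y.
The factored form is (y+3) * (-6+y).
c) (y+3) * (-6+y)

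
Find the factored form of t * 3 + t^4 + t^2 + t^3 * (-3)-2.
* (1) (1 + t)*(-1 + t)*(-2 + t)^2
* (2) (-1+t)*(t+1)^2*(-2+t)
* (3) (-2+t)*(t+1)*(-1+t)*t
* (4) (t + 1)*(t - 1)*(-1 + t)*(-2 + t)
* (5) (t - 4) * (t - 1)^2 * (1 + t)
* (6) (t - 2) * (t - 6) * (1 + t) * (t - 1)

We need to factor t * 3 + t^4 + t^2 + t^3 * (-3)-2.
The factored form is (t + 1)*(t - 1)*(-1 + t)*(-2 + t).
4) (t + 1)*(t - 1)*(-1 + t)*(-2 + t)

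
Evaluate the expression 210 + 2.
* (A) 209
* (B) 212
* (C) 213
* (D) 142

210 + 2 = 212
B) 212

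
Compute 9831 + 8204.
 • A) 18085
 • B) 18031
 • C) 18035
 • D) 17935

9831 + 8204 = 18035
C) 18035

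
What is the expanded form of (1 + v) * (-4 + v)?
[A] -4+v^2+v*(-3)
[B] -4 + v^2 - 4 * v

Expanding (1 + v) * (-4 + v):
= -4+v^2+v*(-3)
A) -4+v^2+v*(-3)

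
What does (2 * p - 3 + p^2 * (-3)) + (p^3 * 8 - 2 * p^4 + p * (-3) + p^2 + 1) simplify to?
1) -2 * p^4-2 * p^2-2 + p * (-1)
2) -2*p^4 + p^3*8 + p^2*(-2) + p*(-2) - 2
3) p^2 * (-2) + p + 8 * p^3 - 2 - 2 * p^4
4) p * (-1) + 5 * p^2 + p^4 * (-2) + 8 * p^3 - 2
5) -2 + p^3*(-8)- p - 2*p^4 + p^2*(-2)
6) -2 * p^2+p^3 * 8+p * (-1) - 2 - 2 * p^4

Adding the polynomials and combining like terms:
(2*p - 3 + p^2*(-3)) + (p^3*8 - 2*p^4 + p*(-3) + p^2 + 1)
= -2 * p^2+p^3 * 8+p * (-1) - 2 - 2 * p^4
6) -2 * p^2+p^3 * 8+p * (-1) - 2 - 2 * p^4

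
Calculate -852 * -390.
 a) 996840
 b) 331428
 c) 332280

-852 * -390 = 332280
c) 332280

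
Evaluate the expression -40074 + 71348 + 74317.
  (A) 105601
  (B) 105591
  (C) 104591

First: -40074 + 71348 = 31274
Then: 31274 + 74317 = 105591
B) 105591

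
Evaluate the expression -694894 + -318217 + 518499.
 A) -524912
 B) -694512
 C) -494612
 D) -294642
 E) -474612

First: -694894 + -318217 = -1013111
Then: -1013111 + 518499 = -494612
C) -494612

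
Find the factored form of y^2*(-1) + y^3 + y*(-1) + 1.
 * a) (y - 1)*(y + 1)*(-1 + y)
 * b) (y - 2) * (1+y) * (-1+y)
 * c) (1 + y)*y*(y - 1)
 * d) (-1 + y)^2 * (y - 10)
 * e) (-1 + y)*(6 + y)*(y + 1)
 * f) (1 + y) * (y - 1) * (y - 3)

We need to factor y^2*(-1) + y^3 + y*(-1) + 1.
The factored form is (y - 1)*(y + 1)*(-1 + y).
a) (y - 1)*(y + 1)*(-1 + y)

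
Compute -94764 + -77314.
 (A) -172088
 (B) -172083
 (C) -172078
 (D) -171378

-94764 + -77314 = -172078
C) -172078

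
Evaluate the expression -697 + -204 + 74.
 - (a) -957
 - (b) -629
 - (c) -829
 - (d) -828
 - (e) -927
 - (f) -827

First: -697 + -204 = -901
Then: -901 + 74 = -827
f) -827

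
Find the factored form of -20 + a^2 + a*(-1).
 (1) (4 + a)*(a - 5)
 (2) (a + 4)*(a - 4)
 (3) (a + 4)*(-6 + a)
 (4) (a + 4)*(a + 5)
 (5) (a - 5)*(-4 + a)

We need to factor -20 + a^2 + a*(-1).
The factored form is (4 + a)*(a - 5).
1) (4 + a)*(a - 5)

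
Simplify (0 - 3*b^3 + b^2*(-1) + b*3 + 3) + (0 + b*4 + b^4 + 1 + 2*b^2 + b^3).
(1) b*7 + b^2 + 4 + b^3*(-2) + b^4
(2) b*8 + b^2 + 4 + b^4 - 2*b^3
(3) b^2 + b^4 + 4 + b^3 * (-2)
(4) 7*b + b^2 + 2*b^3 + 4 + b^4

Adding the polynomials and combining like terms:
(0 - 3*b^3 + b^2*(-1) + b*3 + 3) + (0 + b*4 + b^4 + 1 + 2*b^2 + b^3)
= b*7 + b^2 + 4 + b^3*(-2) + b^4
1) b*7 + b^2 + 4 + b^3*(-2) + b^4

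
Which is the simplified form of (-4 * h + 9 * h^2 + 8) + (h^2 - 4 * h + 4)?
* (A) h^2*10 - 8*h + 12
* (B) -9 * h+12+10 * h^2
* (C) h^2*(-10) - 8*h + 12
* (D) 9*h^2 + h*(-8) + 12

Adding the polynomials and combining like terms:
(-4*h + 9*h^2 + 8) + (h^2 - 4*h + 4)
= h^2*10 - 8*h + 12
A) h^2*10 - 8*h + 12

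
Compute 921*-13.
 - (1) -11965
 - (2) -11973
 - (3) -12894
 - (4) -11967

921 * -13 = -11973
2) -11973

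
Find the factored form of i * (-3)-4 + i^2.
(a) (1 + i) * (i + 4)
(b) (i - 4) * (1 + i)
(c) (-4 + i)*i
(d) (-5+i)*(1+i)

We need to factor i * (-3)-4 + i^2.
The factored form is (i - 4) * (1 + i).
b) (i - 4) * (1 + i)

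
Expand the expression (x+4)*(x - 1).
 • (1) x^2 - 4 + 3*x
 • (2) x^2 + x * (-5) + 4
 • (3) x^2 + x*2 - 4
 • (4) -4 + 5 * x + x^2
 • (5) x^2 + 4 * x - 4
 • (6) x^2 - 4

Expanding (x+4)*(x - 1):
= x^2 - 4 + 3*x
1) x^2 - 4 + 3*x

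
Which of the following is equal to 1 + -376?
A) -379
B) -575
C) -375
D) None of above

1 + -376 = -375
C) -375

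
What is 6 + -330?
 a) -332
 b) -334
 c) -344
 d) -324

6 + -330 = -324
d) -324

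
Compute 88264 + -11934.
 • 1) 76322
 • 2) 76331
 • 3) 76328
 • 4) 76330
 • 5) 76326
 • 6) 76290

88264 + -11934 = 76330
4) 76330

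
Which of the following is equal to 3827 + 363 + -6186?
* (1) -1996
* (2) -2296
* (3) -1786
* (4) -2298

First: 3827 + 363 = 4190
Then: 4190 + -6186 = -1996
1) -1996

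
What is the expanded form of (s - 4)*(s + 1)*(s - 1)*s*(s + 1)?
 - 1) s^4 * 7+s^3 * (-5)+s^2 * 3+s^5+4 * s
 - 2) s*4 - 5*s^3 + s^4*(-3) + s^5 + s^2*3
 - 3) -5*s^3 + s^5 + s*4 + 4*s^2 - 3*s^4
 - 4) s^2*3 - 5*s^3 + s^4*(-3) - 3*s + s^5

Expanding (s - 4)*(s + 1)*(s - 1)*s*(s + 1):
= s*4 - 5*s^3 + s^4*(-3) + s^5 + s^2*3
2) s*4 - 5*s^3 + s^4*(-3) + s^5 + s^2*3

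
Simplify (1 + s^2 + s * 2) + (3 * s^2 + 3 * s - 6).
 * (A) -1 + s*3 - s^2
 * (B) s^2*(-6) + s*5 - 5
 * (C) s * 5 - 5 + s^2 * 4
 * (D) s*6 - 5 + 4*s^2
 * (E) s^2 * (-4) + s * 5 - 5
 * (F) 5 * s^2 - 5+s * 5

Adding the polynomials and combining like terms:
(1 + s^2 + s*2) + (3*s^2 + 3*s - 6)
= s * 5 - 5 + s^2 * 4
C) s * 5 - 5 + s^2 * 4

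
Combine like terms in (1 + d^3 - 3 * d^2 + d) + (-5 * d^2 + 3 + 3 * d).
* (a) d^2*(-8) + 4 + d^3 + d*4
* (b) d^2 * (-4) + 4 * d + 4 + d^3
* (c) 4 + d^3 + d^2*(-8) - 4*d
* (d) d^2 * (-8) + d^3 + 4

Adding the polynomials and combining like terms:
(1 + d^3 - 3*d^2 + d) + (-5*d^2 + 3 + 3*d)
= d^2*(-8) + 4 + d^3 + d*4
a) d^2*(-8) + 4 + d^3 + d*4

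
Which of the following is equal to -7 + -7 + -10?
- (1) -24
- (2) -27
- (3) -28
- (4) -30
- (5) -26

First: -7 + -7 = -14
Then: -14 + -10 = -24
1) -24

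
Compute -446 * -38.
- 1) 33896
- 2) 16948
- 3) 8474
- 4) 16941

-446 * -38 = 16948
2) 16948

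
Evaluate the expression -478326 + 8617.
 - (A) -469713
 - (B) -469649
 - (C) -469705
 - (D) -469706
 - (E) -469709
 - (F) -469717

-478326 + 8617 = -469709
E) -469709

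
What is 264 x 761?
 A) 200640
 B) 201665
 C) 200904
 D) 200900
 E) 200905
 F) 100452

264 * 761 = 200904
C) 200904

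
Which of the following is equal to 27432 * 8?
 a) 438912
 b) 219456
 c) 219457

27432 * 8 = 219456
b) 219456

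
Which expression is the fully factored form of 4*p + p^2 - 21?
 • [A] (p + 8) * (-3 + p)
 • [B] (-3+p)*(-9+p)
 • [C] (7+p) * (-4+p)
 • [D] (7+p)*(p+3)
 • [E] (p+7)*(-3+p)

We need to factor 4*p + p^2 - 21.
The factored form is (p+7)*(-3+p).
E) (p+7)*(-3+p)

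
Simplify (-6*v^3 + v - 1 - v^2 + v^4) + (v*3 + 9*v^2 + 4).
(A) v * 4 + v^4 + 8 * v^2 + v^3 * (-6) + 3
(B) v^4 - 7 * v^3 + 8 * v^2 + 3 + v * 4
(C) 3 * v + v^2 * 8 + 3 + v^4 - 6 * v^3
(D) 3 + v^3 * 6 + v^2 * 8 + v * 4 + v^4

Adding the polynomials and combining like terms:
(-6*v^3 + v - 1 - v^2 + v^4) + (v*3 + 9*v^2 + 4)
= v * 4 + v^4 + 8 * v^2 + v^3 * (-6) + 3
A) v * 4 + v^4 + 8 * v^2 + v^3 * (-6) + 3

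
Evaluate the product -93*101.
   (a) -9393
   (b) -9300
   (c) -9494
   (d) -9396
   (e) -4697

-93 * 101 = -9393
a) -9393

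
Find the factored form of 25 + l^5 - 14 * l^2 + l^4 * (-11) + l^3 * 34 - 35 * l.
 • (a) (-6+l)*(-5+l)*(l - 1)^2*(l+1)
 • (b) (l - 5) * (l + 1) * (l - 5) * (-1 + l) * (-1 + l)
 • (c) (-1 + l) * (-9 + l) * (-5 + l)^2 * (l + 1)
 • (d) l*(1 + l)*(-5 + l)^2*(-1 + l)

We need to factor 25 + l^5 - 14 * l^2 + l^4 * (-11) + l^3 * 34 - 35 * l.
The factored form is (l - 5) * (l + 1) * (l - 5) * (-1 + l) * (-1 + l).
b) (l - 5) * (l + 1) * (l - 5) * (-1 + l) * (-1 + l)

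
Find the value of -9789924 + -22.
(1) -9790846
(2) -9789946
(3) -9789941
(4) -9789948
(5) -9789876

-9789924 + -22 = -9789946
2) -9789946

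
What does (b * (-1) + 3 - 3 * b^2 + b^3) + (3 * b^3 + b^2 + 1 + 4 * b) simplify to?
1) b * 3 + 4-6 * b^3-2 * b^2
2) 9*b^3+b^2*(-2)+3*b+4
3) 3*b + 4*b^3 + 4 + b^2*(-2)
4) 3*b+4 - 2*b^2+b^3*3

Adding the polynomials and combining like terms:
(b*(-1) + 3 - 3*b^2 + b^3) + (3*b^3 + b^2 + 1 + 4*b)
= 3*b + 4*b^3 + 4 + b^2*(-2)
3) 3*b + 4*b^3 + 4 + b^2*(-2)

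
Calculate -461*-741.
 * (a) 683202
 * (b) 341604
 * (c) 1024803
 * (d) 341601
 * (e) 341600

-461 * -741 = 341601
d) 341601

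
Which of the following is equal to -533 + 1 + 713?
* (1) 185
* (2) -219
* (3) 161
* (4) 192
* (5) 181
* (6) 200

First: -533 + 1 = -532
Then: -532 + 713 = 181
5) 181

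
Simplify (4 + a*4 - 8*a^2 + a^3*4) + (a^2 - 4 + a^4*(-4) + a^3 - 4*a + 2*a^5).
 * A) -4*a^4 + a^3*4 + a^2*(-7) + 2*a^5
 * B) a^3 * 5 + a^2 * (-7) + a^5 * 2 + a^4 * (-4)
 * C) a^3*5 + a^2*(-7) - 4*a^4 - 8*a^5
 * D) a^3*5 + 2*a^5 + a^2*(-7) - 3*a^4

Adding the polynomials and combining like terms:
(4 + a*4 - 8*a^2 + a^3*4) + (a^2 - 4 + a^4*(-4) + a^3 - 4*a + 2*a^5)
= a^3 * 5 + a^2 * (-7) + a^5 * 2 + a^4 * (-4)
B) a^3 * 5 + a^2 * (-7) + a^5 * 2 + a^4 * (-4)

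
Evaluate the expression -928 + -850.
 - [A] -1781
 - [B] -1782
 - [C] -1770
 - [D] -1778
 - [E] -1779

-928 + -850 = -1778
D) -1778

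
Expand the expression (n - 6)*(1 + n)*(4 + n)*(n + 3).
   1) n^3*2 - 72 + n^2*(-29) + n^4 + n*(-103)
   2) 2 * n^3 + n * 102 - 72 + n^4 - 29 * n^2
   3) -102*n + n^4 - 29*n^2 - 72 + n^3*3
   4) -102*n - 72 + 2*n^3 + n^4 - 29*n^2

Expanding (n - 6)*(1 + n)*(4 + n)*(n + 3):
= -102*n - 72 + 2*n^3 + n^4 - 29*n^2
4) -102*n - 72 + 2*n^3 + n^4 - 29*n^2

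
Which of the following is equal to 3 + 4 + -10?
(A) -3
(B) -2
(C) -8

First: 3 + 4 = 7
Then: 7 + -10 = -3
A) -3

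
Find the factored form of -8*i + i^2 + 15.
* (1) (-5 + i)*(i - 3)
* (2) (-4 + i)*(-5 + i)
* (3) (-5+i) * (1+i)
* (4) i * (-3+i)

We need to factor -8*i + i^2 + 15.
The factored form is (-5 + i)*(i - 3).
1) (-5 + i)*(i - 3)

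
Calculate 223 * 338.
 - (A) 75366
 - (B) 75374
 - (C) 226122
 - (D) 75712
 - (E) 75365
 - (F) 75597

223 * 338 = 75374
B) 75374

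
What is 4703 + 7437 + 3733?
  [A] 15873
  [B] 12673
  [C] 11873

First: 4703 + 7437 = 12140
Then: 12140 + 3733 = 15873
A) 15873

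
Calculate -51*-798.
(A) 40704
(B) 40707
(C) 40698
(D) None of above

-51 * -798 = 40698
C) 40698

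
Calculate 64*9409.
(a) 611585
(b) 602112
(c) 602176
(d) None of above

64 * 9409 = 602176
c) 602176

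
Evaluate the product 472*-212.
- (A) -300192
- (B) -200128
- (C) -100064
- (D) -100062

472 * -212 = -100064
C) -100064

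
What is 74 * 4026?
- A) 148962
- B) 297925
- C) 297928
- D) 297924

74 * 4026 = 297924
D) 297924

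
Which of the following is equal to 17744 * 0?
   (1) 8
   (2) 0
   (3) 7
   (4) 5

17744 * 0 = 0
2) 0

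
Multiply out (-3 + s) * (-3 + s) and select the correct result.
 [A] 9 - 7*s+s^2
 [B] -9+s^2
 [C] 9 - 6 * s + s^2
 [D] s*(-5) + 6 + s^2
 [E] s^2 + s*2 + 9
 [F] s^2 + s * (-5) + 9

Expanding (-3 + s) * (-3 + s):
= 9 - 6 * s + s^2
C) 9 - 6 * s + s^2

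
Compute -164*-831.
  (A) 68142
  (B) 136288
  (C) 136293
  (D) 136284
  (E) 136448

-164 * -831 = 136284
D) 136284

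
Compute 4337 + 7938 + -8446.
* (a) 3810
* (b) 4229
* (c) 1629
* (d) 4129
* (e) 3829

First: 4337 + 7938 = 12275
Then: 12275 + -8446 = 3829
e) 3829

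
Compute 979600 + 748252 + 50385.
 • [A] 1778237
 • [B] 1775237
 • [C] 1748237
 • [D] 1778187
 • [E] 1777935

First: 979600 + 748252 = 1727852
Then: 1727852 + 50385 = 1778237
A) 1778237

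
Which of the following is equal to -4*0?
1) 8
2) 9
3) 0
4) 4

-4 * 0 = 0
3) 0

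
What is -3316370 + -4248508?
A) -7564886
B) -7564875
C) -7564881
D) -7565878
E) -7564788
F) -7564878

-3316370 + -4248508 = -7564878
F) -7564878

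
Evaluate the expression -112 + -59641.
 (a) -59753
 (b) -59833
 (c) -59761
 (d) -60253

-112 + -59641 = -59753
a) -59753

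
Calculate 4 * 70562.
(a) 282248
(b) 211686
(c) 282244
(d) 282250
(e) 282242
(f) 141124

4 * 70562 = 282248
a) 282248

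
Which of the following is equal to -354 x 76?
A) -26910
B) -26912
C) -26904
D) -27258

-354 * 76 = -26904
C) -26904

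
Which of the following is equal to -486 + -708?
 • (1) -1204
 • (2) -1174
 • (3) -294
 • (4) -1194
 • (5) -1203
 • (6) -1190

-486 + -708 = -1194
4) -1194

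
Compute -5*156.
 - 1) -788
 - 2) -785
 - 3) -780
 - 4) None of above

-5 * 156 = -780
3) -780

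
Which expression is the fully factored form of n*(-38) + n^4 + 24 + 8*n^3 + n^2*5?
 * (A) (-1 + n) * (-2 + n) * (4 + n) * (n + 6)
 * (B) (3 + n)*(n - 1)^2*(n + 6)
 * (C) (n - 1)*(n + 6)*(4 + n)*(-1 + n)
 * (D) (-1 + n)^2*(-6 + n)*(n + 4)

We need to factor n*(-38) + n^4 + 24 + 8*n^3 + n^2*5.
The factored form is (n - 1)*(n + 6)*(4 + n)*(-1 + n).
C) (n - 1)*(n + 6)*(4 + n)*(-1 + n)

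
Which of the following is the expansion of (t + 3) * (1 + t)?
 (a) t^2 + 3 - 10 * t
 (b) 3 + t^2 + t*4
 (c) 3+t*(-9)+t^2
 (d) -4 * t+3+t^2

Expanding (t + 3) * (1 + t):
= 3 + t^2 + t*4
b) 3 + t^2 + t*4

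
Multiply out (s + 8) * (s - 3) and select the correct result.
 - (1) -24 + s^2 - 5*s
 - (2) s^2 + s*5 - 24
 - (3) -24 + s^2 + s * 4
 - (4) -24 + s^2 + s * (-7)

Expanding (s + 8) * (s - 3):
= s^2 + s*5 - 24
2) s^2 + s*5 - 24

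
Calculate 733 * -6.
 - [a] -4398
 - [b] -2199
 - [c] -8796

733 * -6 = -4398
a) -4398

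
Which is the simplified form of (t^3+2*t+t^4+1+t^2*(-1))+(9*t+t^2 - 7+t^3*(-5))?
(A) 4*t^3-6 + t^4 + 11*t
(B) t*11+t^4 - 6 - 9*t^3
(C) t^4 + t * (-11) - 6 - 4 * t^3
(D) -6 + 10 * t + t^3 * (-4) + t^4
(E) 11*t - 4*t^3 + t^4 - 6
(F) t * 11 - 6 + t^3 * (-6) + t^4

Adding the polynomials and combining like terms:
(t^3 + 2*t + t^4 + 1 + t^2*(-1)) + (9*t + t^2 - 7 + t^3*(-5))
= 11*t - 4*t^3 + t^4 - 6
E) 11*t - 4*t^3 + t^4 - 6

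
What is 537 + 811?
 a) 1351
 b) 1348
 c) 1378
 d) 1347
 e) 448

537 + 811 = 1348
b) 1348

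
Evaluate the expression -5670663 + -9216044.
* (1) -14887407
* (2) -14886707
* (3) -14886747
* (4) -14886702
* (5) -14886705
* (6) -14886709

-5670663 + -9216044 = -14886707
2) -14886707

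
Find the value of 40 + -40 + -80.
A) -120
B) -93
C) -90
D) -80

First: 40 + -40 = 0
Then: 0 + -80 = -80
D) -80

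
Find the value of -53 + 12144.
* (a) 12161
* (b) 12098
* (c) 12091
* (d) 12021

-53 + 12144 = 12091
c) 12091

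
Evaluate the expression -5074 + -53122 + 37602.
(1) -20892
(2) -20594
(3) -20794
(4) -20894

First: -5074 + -53122 = -58196
Then: -58196 + 37602 = -20594
2) -20594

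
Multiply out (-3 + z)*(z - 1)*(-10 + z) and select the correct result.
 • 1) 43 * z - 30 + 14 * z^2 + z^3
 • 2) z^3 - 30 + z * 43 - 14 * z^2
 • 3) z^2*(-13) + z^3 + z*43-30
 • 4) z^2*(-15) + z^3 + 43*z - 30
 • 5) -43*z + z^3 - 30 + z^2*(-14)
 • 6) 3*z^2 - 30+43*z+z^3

Expanding (-3 + z)*(z - 1)*(-10 + z):
= z^3 - 30 + z * 43 - 14 * z^2
2) z^3 - 30 + z * 43 - 14 * z^2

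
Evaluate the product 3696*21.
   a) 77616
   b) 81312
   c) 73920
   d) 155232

3696 * 21 = 77616
a) 77616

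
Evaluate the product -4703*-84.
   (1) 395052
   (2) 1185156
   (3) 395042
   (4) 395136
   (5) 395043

-4703 * -84 = 395052
1) 395052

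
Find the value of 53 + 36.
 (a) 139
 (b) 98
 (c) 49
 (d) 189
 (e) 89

53 + 36 = 89
e) 89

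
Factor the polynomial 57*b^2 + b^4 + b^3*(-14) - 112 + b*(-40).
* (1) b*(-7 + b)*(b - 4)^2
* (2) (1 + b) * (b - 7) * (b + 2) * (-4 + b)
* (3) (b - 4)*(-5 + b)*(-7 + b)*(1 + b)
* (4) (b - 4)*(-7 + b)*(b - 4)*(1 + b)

We need to factor 57*b^2 + b^4 + b^3*(-14) - 112 + b*(-40).
The factored form is (b - 4)*(-7 + b)*(b - 4)*(1 + b).
4) (b - 4)*(-7 + b)*(b - 4)*(1 + b)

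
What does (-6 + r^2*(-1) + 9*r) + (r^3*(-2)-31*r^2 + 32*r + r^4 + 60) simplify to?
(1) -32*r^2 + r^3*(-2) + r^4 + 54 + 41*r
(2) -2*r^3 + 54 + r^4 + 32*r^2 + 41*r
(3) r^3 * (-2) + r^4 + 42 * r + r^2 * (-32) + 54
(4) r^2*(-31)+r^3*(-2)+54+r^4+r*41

Adding the polynomials and combining like terms:
(-6 + r^2*(-1) + 9*r) + (r^3*(-2) - 31*r^2 + 32*r + r^4 + 60)
= -32*r^2 + r^3*(-2) + r^4 + 54 + 41*r
1) -32*r^2 + r^3*(-2) + r^4 + 54 + 41*r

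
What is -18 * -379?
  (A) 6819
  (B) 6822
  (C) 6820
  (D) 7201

-18 * -379 = 6822
B) 6822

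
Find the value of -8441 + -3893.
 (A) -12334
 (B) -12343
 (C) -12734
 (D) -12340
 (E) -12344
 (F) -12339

-8441 + -3893 = -12334
A) -12334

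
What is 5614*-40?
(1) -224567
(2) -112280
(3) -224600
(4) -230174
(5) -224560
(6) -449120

5614 * -40 = -224560
5) -224560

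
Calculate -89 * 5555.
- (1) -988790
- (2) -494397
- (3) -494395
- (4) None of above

-89 * 5555 = -494395
3) -494395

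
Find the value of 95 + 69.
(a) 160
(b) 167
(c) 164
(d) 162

95 + 69 = 164
c) 164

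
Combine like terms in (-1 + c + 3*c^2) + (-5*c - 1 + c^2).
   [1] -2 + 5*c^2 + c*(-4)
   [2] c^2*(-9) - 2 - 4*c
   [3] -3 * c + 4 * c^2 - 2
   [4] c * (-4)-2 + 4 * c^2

Adding the polynomials and combining like terms:
(-1 + c + 3*c^2) + (-5*c - 1 + c^2)
= c * (-4)-2 + 4 * c^2
4) c * (-4)-2 + 4 * c^2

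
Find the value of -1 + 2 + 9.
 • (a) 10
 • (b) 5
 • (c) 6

First: -1 + 2 = 1
Then: 1 + 9 = 10
a) 10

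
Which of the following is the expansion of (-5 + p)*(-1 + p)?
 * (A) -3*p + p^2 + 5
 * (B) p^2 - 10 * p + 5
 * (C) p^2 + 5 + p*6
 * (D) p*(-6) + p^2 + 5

Expanding (-5 + p)*(-1 + p):
= p*(-6) + p^2 + 5
D) p*(-6) + p^2 + 5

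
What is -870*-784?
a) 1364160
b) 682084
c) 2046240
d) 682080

-870 * -784 = 682080
d) 682080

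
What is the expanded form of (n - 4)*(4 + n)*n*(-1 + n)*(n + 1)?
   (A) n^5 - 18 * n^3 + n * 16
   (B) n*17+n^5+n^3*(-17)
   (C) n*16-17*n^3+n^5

Expanding (n - 4)*(4 + n)*n*(-1 + n)*(n + 1):
= n*16-17*n^3+n^5
C) n*16-17*n^3+n^5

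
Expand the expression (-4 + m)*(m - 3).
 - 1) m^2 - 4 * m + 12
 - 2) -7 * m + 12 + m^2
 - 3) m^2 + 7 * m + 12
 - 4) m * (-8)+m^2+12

Expanding (-4 + m)*(m - 3):
= -7 * m + 12 + m^2
2) -7 * m + 12 + m^2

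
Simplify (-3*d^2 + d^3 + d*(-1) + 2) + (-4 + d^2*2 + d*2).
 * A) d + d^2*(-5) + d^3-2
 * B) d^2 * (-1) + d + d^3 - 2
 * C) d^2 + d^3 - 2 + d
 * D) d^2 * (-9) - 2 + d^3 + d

Adding the polynomials and combining like terms:
(-3*d^2 + d^3 + d*(-1) + 2) + (-4 + d^2*2 + d*2)
= d^2 * (-1) + d + d^3 - 2
B) d^2 * (-1) + d + d^3 - 2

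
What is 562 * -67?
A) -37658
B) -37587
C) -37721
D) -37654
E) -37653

562 * -67 = -37654
D) -37654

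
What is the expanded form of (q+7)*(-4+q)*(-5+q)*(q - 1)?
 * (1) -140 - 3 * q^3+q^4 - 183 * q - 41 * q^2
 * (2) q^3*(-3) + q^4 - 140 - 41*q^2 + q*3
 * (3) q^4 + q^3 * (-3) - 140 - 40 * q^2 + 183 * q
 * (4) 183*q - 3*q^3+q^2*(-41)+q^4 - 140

Expanding (q+7)*(-4+q)*(-5+q)*(q - 1):
= 183*q - 3*q^3+q^2*(-41)+q^4 - 140
4) 183*q - 3*q^3+q^2*(-41)+q^4 - 140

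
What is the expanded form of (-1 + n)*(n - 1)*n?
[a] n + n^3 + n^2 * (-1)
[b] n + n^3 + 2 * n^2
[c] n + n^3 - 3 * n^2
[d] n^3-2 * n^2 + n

Expanding (-1 + n)*(n - 1)*n:
= n^3-2 * n^2 + n
d) n^3-2 * n^2 + n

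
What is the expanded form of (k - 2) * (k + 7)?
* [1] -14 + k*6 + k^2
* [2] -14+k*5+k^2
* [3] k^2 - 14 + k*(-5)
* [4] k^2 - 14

Expanding (k - 2) * (k + 7):
= -14+k*5+k^2
2) -14+k*5+k^2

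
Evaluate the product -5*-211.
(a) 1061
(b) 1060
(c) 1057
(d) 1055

-5 * -211 = 1055
d) 1055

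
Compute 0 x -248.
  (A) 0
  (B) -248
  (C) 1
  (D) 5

0 * -248 = 0
A) 0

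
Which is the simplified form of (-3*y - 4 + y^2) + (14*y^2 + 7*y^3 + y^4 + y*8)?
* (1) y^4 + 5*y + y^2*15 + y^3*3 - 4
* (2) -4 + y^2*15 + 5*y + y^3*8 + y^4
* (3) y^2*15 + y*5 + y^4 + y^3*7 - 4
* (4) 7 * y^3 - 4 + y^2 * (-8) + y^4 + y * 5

Adding the polynomials and combining like terms:
(-3*y - 4 + y^2) + (14*y^2 + 7*y^3 + y^4 + y*8)
= y^2*15 + y*5 + y^4 + y^3*7 - 4
3) y^2*15 + y*5 + y^4 + y^3*7 - 4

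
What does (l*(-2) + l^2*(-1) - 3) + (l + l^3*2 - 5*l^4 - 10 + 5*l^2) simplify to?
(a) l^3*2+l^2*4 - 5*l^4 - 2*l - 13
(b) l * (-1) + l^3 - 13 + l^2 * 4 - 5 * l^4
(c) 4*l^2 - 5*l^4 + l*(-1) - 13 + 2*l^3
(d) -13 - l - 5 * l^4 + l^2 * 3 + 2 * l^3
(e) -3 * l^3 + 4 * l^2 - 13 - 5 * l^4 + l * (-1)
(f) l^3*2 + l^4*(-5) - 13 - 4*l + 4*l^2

Adding the polynomials and combining like terms:
(l*(-2) + l^2*(-1) - 3) + (l + l^3*2 - 5*l^4 - 10 + 5*l^2)
= 4*l^2 - 5*l^4 + l*(-1) - 13 + 2*l^3
c) 4*l^2 - 5*l^4 + l*(-1) - 13 + 2*l^3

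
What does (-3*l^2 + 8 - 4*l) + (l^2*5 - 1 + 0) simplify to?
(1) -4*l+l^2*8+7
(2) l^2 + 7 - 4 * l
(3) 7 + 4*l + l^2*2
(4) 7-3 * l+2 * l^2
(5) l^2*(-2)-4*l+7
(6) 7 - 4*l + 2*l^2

Adding the polynomials and combining like terms:
(-3*l^2 + 8 - 4*l) + (l^2*5 - 1 + 0)
= 7 - 4*l + 2*l^2
6) 7 - 4*l + 2*l^2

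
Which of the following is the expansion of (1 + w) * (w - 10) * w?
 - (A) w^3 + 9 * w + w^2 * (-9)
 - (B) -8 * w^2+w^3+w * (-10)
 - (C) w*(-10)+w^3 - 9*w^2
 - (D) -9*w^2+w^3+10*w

Expanding (1 + w) * (w - 10) * w:
= w*(-10)+w^3 - 9*w^2
C) w*(-10)+w^3 - 9*w^2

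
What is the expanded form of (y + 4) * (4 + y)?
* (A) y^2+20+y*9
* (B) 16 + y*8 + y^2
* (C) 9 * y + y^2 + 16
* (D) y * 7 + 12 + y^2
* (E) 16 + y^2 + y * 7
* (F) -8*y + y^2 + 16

Expanding (y + 4) * (4 + y):
= 16 + y*8 + y^2
B) 16 + y*8 + y^2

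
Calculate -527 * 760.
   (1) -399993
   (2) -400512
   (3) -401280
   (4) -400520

-527 * 760 = -400520
4) -400520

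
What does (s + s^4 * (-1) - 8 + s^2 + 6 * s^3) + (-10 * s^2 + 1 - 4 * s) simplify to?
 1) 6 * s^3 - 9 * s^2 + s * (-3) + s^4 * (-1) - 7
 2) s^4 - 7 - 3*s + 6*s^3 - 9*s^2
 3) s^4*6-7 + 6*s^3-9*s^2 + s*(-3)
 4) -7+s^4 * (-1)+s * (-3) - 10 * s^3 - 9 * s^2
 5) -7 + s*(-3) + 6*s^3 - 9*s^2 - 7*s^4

Adding the polynomials and combining like terms:
(s + s^4*(-1) - 8 + s^2 + 6*s^3) + (-10*s^2 + 1 - 4*s)
= 6 * s^3 - 9 * s^2 + s * (-3) + s^4 * (-1) - 7
1) 6 * s^3 - 9 * s^2 + s * (-3) + s^4 * (-1) - 7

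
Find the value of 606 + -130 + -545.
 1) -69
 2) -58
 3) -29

First: 606 + -130 = 476
Then: 476 + -545 = -69
1) -69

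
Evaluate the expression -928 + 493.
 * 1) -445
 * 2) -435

-928 + 493 = -435
2) -435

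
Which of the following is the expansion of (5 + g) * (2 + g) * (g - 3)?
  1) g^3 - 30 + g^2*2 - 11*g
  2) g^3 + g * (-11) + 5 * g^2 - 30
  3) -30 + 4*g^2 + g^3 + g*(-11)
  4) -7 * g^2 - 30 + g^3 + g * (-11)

Expanding (5 + g) * (2 + g) * (g - 3):
= -30 + 4*g^2 + g^3 + g*(-11)
3) -30 + 4*g^2 + g^3 + g*(-11)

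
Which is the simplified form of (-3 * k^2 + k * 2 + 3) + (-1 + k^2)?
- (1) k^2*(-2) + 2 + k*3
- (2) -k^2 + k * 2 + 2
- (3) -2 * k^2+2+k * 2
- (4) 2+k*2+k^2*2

Adding the polynomials and combining like terms:
(-3*k^2 + k*2 + 3) + (-1 + k^2)
= -2 * k^2+2+k * 2
3) -2 * k^2+2+k * 2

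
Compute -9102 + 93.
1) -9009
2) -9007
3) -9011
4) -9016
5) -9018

-9102 + 93 = -9009
1) -9009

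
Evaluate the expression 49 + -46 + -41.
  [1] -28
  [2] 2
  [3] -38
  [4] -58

First: 49 + -46 = 3
Then: 3 + -41 = -38
3) -38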